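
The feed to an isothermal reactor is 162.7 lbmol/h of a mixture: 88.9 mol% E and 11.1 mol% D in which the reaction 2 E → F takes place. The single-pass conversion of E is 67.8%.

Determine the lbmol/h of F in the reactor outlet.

E reacted = 0.678 × 144.6 = 98.07 lbmol/h; ν_E = −2, so ξ = 98.07/2 = 49.03 lbmol/h.
Outlet amounts (n = n₀ + ν ξ):
  E: 144.6 − 2(49.03) = 46.57
  F: 0 + 1(49.03) = 49.03
  D: 18.06 (inert)

49 lbmol/h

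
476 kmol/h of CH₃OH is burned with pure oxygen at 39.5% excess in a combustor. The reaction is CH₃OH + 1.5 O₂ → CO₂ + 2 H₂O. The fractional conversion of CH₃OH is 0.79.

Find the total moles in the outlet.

Stoichiometric O₂ = 1.5 × 476 = 714 kmol/h; O₂ fed = 714 × 1.395 = 996 kmol/h.
Fuel reacted = 0.79 × 476 → ξ = 376 kmol/h.
Outlet (n = n₀ + ν ξ):
  CH₃OH: 476 − 1(376) = 99.96
  O₂: 996 − 1.5(376) = 432
  CO₂: 0 + 1(376) = 376
  H₂O: 0 + 2(376) = 752.1
Total out = 99.96 + 432 + 376 + 752.1 = 1660 kmol/h.

1660 kmol/h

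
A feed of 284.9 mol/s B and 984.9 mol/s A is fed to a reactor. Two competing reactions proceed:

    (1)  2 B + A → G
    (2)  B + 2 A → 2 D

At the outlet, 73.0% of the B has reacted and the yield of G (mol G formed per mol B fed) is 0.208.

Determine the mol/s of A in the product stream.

747 mol/s

Yield of G: 1ξ₁ / 284.9 = 0.208 → ξ₁ = 59.26 mol/s.
Conversion of B: 2ξ₁ + 1ξ₂ = 0.73 × 284.9 = 208 → ξ₂ = 89.46 mol/s.
Outlet amounts (n = n₀ + Σ ν·ξ):
  B: 284.9 − 2(59.26) − 1(89.46) = 76.92
  A: 984.9 − 1(59.26) − 2(89.46) = 746.7
  G: 0 + 1(59.26) = 59.26
  D: 0 + 2(89.46) = 178.9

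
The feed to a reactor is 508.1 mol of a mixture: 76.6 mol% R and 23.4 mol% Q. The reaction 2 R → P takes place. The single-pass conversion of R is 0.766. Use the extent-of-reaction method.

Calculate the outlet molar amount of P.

R reacted = 0.766 × 389.2 = 298.1 mol; ν_R = −2, so ξ = 298.1/2 = 149.1 mol.
Outlet amounts (n = n₀ + ν ξ):
  R: 389.2 − 2(149.1) = 91.07
  P: 0 + 1(149.1) = 149.1
  Q: 118.9 (inert)

149 mol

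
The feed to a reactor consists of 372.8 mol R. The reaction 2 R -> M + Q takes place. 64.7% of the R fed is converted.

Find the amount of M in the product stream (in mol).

121 mol

R reacted = 0.647 × 372.8 = 241.2 mol; ν_R = −2, so ξ = 241.2/2 = 120.6 mol.
Outlet amounts (n = n₀ + ν ξ):
  R: 372.8 − 2(120.6) = 131.6
  M: 0 + 1(120.6) = 120.6
  Q: 0 + 1(120.6) = 120.6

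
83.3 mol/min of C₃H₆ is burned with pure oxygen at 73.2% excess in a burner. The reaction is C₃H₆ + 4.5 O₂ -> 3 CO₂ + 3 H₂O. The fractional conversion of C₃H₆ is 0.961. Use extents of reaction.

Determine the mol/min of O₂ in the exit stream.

289 mol/min

Stoichiometric O₂ = 4.5 × 83.3 = 374.8 mol/min; O₂ fed = 374.8 × 1.732 = 649.2 mol/min.
Fuel reacted = 0.961 × 83.3 → ξ = 80.05 mol/min.
Outlet (n = n₀ + ν ξ):
  C₃H₆: 83.3 − 1(80.05) = 3.249
  O₂: 649.2 − 4.5(80.05) = 289
  CO₂: 0 + 3(80.05) = 240.2
  H₂O: 0 + 3(80.05) = 240.2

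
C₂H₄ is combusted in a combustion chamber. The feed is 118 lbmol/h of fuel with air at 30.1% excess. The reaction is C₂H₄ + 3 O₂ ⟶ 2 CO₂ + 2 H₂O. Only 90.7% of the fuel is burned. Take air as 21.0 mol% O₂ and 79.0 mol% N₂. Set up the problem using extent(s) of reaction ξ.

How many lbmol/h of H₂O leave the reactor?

214 lbmol/h

Stoichiometric O₂ = 3 × 118 = 354 lbmol/h; O₂ fed = 354 × 1.301 = 460.6 lbmol/h.
N₂ fed = 460.6 × 79/21 = 1733 lbmol/h.
Fuel reacted = 0.907 × 118 → ξ = 107 lbmol/h.
Outlet (n = n₀ + ν ξ):
  C₂H₄: 118 − 1(107) = 10.97
  O₂: 460.6 − 3(107) = 139.5
  N₂: 1733 (inert)
  CO₂: 0 + 2(107) = 214.1
  H₂O: 0 + 2(107) = 214.1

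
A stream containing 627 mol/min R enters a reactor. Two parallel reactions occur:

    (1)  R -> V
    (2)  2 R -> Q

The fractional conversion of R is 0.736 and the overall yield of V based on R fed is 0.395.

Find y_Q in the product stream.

Yield of V: 1ξ₁ / 627 = 0.395 → ξ₁ = 247.7 mol/min.
Conversion of R: 1ξ₁ + 2ξ₂ = 0.736 × 627 = 461.5 → ξ₂ = 106.9 mol/min.
Outlet amounts (n = n₀ + Σ ν·ξ):
  R: 627 − 1(247.7) − 2(106.9) = 165.5
  V: 0 + 1(247.7) = 247.7
  Q: 0 + 1(106.9) = 106.9
Total out = 520.1 mol/min; y_Q = 106.9 / 520.1 = 0.2055.

0.206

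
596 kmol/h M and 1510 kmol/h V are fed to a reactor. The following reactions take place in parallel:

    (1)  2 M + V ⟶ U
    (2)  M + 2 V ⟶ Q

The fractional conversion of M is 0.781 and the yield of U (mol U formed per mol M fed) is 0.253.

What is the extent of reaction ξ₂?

Yield of U: 1ξ₁ / 596 = 0.253 → ξ₁ = 150.8 kmol/h.
Conversion of M: 2ξ₁ + 1ξ₂ = 0.781 × 596 = 465.5 → ξ₂ = 163.9 kmol/h.
Outlet amounts (n = n₀ + Σ ν·ξ):
  M: 596 − 2(150.8) − 1(163.9) = 130.5
  V: 1510 − 1(150.8) − 2(163.9) = 1031
  U: 0 + 1(150.8) = 150.8
  Q: 0 + 1(163.9) = 163.9

ξ₂ = 164 kmol/h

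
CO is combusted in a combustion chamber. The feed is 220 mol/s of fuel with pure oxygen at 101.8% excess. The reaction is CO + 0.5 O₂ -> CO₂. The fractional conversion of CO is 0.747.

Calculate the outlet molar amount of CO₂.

Stoichiometric O₂ = 0.5 × 220 = 110 mol/s; O₂ fed = 110 × 2.018 = 222 mol/s.
Fuel reacted = 0.747 × 220 → ξ = 164.3 mol/s.
Outlet (n = n₀ + ν ξ):
  CO: 220 − 1(164.3) = 55.66
  O₂: 222 − 0.5(164.3) = 139.8
  CO₂: 0 + 1(164.3) = 164.3

164 mol/s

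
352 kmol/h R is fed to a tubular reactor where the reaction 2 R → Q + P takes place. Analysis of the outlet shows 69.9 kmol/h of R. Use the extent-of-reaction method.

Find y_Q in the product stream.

For R: n = n₀ − 2ξ → 69.9 = 352 − 2ξ, giving ξ = 141.1 kmol/h.
Outlet amounts (n = n₀ + ν ξ):
  R: 352 − 2(141.1) = 69.9
  Q: 0 + 1(141.1) = 141.1
  P: 0 + 1(141.1) = 141.1
Total out = 352 kmol/h; y_Q = 141.1 / 352 = 0.4007.

0.401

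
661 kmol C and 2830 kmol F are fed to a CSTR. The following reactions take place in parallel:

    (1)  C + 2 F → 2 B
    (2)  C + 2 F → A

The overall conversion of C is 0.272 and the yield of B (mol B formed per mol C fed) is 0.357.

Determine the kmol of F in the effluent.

2470 kmol

Yield of B: 2ξ₁ / 661 = 0.357 → ξ₁ = 118 kmol.
Conversion of C: 1ξ₁ + 1ξ₂ = 0.272 × 661 = 179.8 → ξ₂ = 61.8 kmol.
Outlet amounts (n = n₀ + Σ ν·ξ):
  C: 661 − 1(118) − 1(61.8) = 481.2
  F: 2830 − 2(118) − 2(61.8) = 2470
  B: 0 + 2(118) = 236
  A: 0 + 1(61.8) = 61.8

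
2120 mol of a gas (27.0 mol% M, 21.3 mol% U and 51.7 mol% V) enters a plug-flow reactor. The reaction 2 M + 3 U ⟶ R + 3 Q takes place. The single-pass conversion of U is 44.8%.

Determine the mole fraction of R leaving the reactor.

0.0329

U reacted = 0.448 × 451.6 = 202.3 mol; ν_U = −3, so ξ = 202.3/3 = 67.43 mol.
Outlet amounts (n = n₀ + ν ξ):
  M: 572.4 − 2(67.43) = 437.5
  U: 451.6 − 3(67.43) = 249.3
  R: 0 + 1(67.43) = 67.43
  Q: 0 + 3(67.43) = 202.3
  V: 1096 (inert)
Total out = 2053 mol; y_R = 67.43 / 2053 = 0.03285.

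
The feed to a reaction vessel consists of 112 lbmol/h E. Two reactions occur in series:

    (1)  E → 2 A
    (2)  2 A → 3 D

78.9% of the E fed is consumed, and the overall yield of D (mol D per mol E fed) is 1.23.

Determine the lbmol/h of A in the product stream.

84.9 lbmol/h

Conversion of E: E consumed = 1ξ₁ = 0.789 × 112 → ξ₁ = 88.37 lbmol/h.
Yield of D: 3ξ₂ / 112 = 1.23 → ξ₂ = 45.92 lbmol/h.
Outlet amounts (n = n₀ + Σ ν·ξ):
  E: 112 − 1(88.37) = 23.63
  A: 0 + 2(88.37) − 2(45.92) = 84.9
  D: 0 + 3(45.92) = 137.8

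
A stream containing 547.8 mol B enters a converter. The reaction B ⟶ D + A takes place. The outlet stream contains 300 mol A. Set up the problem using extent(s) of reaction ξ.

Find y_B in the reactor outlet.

0.292

For A: n = n₀ + 1ξ → 300 = 0 + 1ξ, giving ξ = 300 mol.
Outlet amounts (n = n₀ + ν ξ):
  B: 547.8 − 1(300) = 247.8
  D: 0 + 1(300) = 300
  A: 0 + 1(300) = 300
Total out = 847.8 mol; y_B = 247.8 / 847.8 = 0.2923.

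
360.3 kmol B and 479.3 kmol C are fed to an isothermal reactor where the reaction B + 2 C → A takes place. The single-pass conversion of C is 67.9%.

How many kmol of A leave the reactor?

163 kmol

C reacted = 0.679 × 479.3 = 325.4 kmol; ν_C = −2, so ξ = 325.4/2 = 162.7 kmol.
Outlet amounts (n = n₀ + ν ξ):
  B: 360.3 − 1(162.7) = 197.6
  C: 479.3 − 2(162.7) = 153.9
  A: 0 + 1(162.7) = 162.7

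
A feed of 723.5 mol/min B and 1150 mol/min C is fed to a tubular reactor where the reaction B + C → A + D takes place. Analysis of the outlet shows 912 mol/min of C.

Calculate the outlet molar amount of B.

486 mol/min

For C: n = n₀ − 1ξ → 912 = 1150 − 1ξ, giving ξ = 238 mol/min.
Outlet amounts (n = n₀ + ν ξ):
  B: 723.5 − 1(238) = 485.5
  C: 1150 − 1(238) = 912
  A: 0 + 1(238) = 238
  D: 0 + 1(238) = 238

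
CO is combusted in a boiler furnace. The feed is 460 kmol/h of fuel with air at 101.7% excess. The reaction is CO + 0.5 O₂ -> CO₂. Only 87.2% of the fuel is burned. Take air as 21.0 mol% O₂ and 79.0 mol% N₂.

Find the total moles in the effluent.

2470 kmol/h

Stoichiometric O₂ = 0.5 × 460 = 230 kmol/h; O₂ fed = 230 × 2.017 = 463.9 kmol/h.
N₂ fed = 463.9 × 79/21 = 1745 kmol/h.
Fuel reacted = 0.872 × 460 → ξ = 401.1 kmol/h.
Outlet (n = n₀ + ν ξ):
  CO: 460 − 1(401.1) = 58.88
  O₂: 463.9 − 0.5(401.1) = 263.4
  N₂: 1745 (inert)
  CO₂: 0 + 1(401.1) = 401.1
Total out = 58.88 + 263.4 + 1745 + 401.1 = 2469 kmol/h.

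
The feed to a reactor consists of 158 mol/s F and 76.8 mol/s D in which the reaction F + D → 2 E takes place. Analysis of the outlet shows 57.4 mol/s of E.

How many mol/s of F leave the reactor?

129 mol/s

For E: n = n₀ + 2ξ → 57.4 = 0 + 2ξ, giving ξ = 28.7 mol/s.
Outlet amounts (n = n₀ + ν ξ):
  F: 158 − 1(28.7) = 129.3
  D: 76.8 − 1(28.7) = 48.1
  E: 0 + 2(28.7) = 57.4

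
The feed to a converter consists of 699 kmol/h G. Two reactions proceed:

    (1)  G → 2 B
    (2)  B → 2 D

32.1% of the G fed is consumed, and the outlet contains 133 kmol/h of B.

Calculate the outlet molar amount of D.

632 kmol/h

Conversion of G: G consumed = 1ξ₁ = 0.321 × 699 → ξ₁ = 224.4 kmol/h.
B balance: n_B = 0 + 2ξ₁ − 1ξ₂ = 133 → ξ₂ = (2·224.4 − 133)/1 = 315.8 kmol/h.
Outlet amounts (n = n₀ + Σ ν·ξ):
  G: 699 − 1(224.4) = 474.6
  B: 0 + 2(224.4) − 1(315.8) = 133
  D: 0 + 2(315.8) = 631.5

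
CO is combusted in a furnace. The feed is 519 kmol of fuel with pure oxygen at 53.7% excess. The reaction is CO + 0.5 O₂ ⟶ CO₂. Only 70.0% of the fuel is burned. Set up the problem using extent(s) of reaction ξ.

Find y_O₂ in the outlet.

Stoichiometric O₂ = 0.5 × 519 = 259.5 kmol; O₂ fed = 259.5 × 1.537 = 398.9 kmol.
Fuel reacted = 0.7 × 519 → ξ = 363.3 kmol.
Outlet (n = n₀ + ν ξ):
  CO: 519 − 1(363.3) = 155.7
  O₂: 398.9 − 0.5(363.3) = 217.2
  CO₂: 0 + 1(363.3) = 363.3
Total out = 736.2 kmol; y_O₂ = 217.2 / 736.2 = 0.295.

0.295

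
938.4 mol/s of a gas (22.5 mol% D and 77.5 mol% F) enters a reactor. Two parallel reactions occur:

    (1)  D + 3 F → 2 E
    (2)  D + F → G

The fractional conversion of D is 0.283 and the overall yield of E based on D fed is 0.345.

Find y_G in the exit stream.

Yield of E: 2ξ₁ / 211.1 = 0.345 → ξ₁ = 36.42 mol/s.
Conversion of D: 1ξ₁ + 1ξ₂ = 0.283 × 211.1 = 59.75 → ξ₂ = 23.33 mol/s.
Outlet amounts (n = n₀ + Σ ν·ξ):
  D: 211.1 − 1(36.42) − 1(23.33) = 151.4
  F: 727.3 − 3(36.42) − 1(23.33) = 594.7
  E: 0 + 2(36.42) = 72.84
  G: 0 + 1(23.33) = 23.33
Total out = 842.2 mol/s; y_G = 23.33 / 842.2 = 0.0277.

0.0277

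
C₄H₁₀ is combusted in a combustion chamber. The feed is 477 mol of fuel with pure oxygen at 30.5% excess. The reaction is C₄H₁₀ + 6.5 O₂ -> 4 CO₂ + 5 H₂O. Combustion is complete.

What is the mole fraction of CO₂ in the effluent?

0.364

Stoichiometric O₂ = 6.5 × 477 = 3100 mol; O₂ fed = 3100 × 1.305 = 4046 mol.
Fuel reacted = 1 × 477 → ξ = 477 mol.
Outlet (n = n₀ + ν ξ):
  C₄H₁₀: 477 − 1(477) = 0
  O₂: 4046 − 6.5(477) = 945.7
  CO₂: 0 + 4(477) = 1908
  H₂O: 0 + 5(477) = 2385
Total out = 5239 mol; y_CO₂ = 1908 / 5239 = 0.3642.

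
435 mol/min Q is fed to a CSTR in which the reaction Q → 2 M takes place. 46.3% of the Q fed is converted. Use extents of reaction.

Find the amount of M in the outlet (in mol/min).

Q reacted = 0.463 × 435 = 201.4 mol/min; ν_Q = −1, so ξ = 201.4/1 = 201.4 mol/min.
Outlet amounts (n = n₀ + ν ξ):
  Q: 435 − 1(201.4) = 233.6
  M: 0 + 2(201.4) = 402.8

403 mol/min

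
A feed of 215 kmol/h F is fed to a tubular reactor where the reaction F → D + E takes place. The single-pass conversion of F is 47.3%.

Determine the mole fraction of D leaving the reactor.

F reacted = 0.473 × 215 = 101.7 kmol/h; ν_F = −1, so ξ = 101.7/1 = 101.7 kmol/h.
Outlet amounts (n = n₀ + ν ξ):
  F: 215 − 1(101.7) = 113.3
  D: 0 + 1(101.7) = 101.7
  E: 0 + 1(101.7) = 101.7
Total out = 316.7 kmol/h; y_D = 101.7 / 316.7 = 0.3211.

0.321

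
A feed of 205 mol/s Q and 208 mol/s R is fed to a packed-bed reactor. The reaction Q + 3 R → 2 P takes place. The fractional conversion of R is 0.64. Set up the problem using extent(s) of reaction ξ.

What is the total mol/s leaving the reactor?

324 mol/s

R reacted = 0.64 × 208 = 133.1 mol/s; ν_R = −3, so ξ = 133.1/3 = 44.37 mol/s.
Outlet amounts (n = n₀ + ν ξ):
  Q: 205 − 1(44.37) = 160.6
  R: 208 − 3(44.37) = 74.88
  P: 0 + 2(44.37) = 88.75
Total out = 160.6 + 74.88 + 88.75 = 324.3 mol/s.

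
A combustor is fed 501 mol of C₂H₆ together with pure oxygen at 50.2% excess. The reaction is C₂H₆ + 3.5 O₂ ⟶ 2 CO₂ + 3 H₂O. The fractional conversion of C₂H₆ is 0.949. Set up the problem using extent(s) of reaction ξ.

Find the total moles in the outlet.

Stoichiometric O₂ = 3.5 × 501 = 1754 mol; O₂ fed = 1754 × 1.502 = 2634 mol.
Fuel reacted = 0.949 × 501 → ξ = 475.4 mol.
Outlet (n = n₀ + ν ξ):
  C₂H₆: 501 − 1(475.4) = 25.55
  O₂: 2634 − 3.5(475.4) = 969.7
  CO₂: 0 + 2(475.4) = 950.9
  H₂O: 0 + 3(475.4) = 1426
Total out = 25.55 + 969.7 + 950.9 + 1426 = 3372 mol.

3370 mol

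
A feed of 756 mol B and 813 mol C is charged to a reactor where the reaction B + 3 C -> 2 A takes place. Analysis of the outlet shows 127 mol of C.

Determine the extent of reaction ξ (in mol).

For C: n = n₀ − 3ξ → 127 = 813 − 3ξ, giving ξ = 228.7 mol.
Outlet amounts (n = n₀ + ν ξ):
  B: 756 − 1(228.7) = 527.3
  C: 813 − 3(228.7) = 127
  A: 0 + 2(228.7) = 457.3

ξ = 229 mol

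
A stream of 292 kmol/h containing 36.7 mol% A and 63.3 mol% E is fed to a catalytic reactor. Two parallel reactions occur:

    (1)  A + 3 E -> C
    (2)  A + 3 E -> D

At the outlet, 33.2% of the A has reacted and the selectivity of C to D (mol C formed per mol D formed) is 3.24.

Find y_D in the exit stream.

Conversion of A: A consumed = 0.332 × 107.2 = 35.58 kmol/h = 1ξ₁ + 1ξ₂.
Selectivity: 1ξ₁ / (1ξ₂) = 3.24 → ξ₁ = 3.24 ξ₂.
Substitute: (1·3.24 + 1) ξ₂ = 35.58 → ξ₂ = 8.391 kmol/h, ξ₁ = 27.19 kmol/h.
Outlet amounts (n = n₀ + Σ ν·ξ):
  A: 107.2 − 1(27.19) − 1(8.391) = 71.59
  E: 184.8 − 3(27.19) − 3(8.391) = 78.1
  C: 0 + 1(27.19) = 27.19
  D: 0 + 1(8.391) = 8.391
Total out = 185.3 kmol/h; y_D = 8.391 / 185.3 = 0.04529.

0.0453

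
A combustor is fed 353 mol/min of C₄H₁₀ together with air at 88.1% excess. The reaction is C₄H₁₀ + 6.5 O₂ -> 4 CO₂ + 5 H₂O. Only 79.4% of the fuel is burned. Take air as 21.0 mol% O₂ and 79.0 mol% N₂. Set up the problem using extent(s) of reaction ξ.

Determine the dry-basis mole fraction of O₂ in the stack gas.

Stoichiometric O₂ = 6.5 × 353 = 2294 mol/min; O₂ fed = 2294 × 1.881 = 4316 mol/min.
N₂ fed = 4316 × 79/21 = 16240 mol/min.
Fuel reacted = 0.794 × 353 → ξ = 280.3 mol/min.
Outlet (n = n₀ + ν ξ):
  C₄H₁₀: 353 − 1(280.3) = 72.72
  O₂: 4316 − 6.5(280.3) = 2494
  N₂: 16240 (inert)
  CO₂: 0 + 4(280.3) = 1121
  H₂O: 0 + 5(280.3) = 1401
Dry total = 19920 mol/min; y_O₂ (dry) = 2494 / 19920 = 0.1252.

0.125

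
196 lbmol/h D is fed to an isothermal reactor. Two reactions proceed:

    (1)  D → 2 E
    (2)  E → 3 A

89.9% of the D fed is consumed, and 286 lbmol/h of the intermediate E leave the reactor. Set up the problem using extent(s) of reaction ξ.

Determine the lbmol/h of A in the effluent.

Conversion of D: D consumed = 1ξ₁ = 0.899 × 196 → ξ₁ = 176.2 lbmol/h.
E balance: n_E = 0 + 2ξ₁ − 1ξ₂ = 286 → ξ₂ = (2·176.2 − 286)/1 = 66.41 lbmol/h.
Outlet amounts (n = n₀ + Σ ν·ξ):
  D: 196 − 1(176.2) = 19.8
  E: 0 + 2(176.2) − 1(66.41) = 286
  A: 0 + 3(66.41) = 199.2

199 lbmol/h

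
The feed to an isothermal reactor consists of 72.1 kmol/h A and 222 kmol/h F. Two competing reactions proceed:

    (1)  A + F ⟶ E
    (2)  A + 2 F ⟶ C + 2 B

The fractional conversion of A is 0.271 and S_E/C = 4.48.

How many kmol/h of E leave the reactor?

16 kmol/h

Conversion of A: A consumed = 0.271 × 72.1 = 19.54 kmol/h = 1ξ₁ + 1ξ₂.
Selectivity: 1ξ₁ / (1ξ₂) = 4.48 → ξ₁ = 4.48 ξ₂.
Substitute: (1·4.48 + 1) ξ₂ = 19.54 → ξ₂ = 3.566 kmol/h, ξ₁ = 15.97 kmol/h.
Outlet amounts (n = n₀ + Σ ν·ξ):
  A: 72.1 − 1(15.97) − 1(3.566) = 52.56
  F: 222 − 1(15.97) − 2(3.566) = 198.9
  E: 0 + 1(15.97) = 15.97
  C: 0 + 1(3.566) = 3.566
  B: 0 + 2(3.566) = 7.131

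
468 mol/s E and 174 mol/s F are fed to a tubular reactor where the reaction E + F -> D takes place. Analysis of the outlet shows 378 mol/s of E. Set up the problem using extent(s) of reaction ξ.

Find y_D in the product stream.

0.163

For E: n = n₀ − 1ξ → 378 = 468 − 1ξ, giving ξ = 90 mol/s.
Outlet amounts (n = n₀ + ν ξ):
  E: 468 − 1(90) = 378
  F: 174 − 1(90) = 84
  D: 0 + 1(90) = 90
Total out = 552 mol/s; y_D = 90 / 552 = 0.163.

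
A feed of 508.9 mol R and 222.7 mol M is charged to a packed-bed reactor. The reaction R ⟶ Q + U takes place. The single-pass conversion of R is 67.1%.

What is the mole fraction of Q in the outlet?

R reacted = 0.671 × 508.9 = 341.5 mol; ν_R = −1, so ξ = 341.5/1 = 341.5 mol.
Outlet amounts (n = n₀ + ν ξ):
  R: 508.9 − 1(341.5) = 167.4
  Q: 0 + 1(341.5) = 341.5
  U: 0 + 1(341.5) = 341.5
  M: 222.7 (inert)
Total out = 1073 mol; y_Q = 341.5 / 1073 = 0.3182.

0.318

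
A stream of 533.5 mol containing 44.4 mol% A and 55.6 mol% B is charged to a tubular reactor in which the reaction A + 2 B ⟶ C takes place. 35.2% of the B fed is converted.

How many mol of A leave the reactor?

B reacted = 0.352 × 296.6 = 104.4 mol; ν_B = −2, so ξ = 104.4/2 = 52.21 mol.
Outlet amounts (n = n₀ + ν ξ):
  A: 236.9 − 1(52.21) = 184.7
  B: 296.6 − 2(52.21) = 192.2
  C: 0 + 1(52.21) = 52.21

185 mol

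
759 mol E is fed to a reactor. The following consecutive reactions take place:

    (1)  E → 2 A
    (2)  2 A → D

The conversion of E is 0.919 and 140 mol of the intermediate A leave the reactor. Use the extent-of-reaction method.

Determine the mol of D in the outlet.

628 mol

Conversion of E: E consumed = 1ξ₁ = 0.919 × 759 → ξ₁ = 697.5 mol.
A balance: n_A = 0 + 2ξ₁ − 2ξ₂ = 140 → ξ₂ = (2·697.5 − 140)/2 = 627.5 mol.
Outlet amounts (n = n₀ + Σ ν·ξ):
  E: 759 − 1(697.5) = 61.48
  A: 0 + 2(697.5) − 2(627.5) = 140
  D: 0 + 1(627.5) = 627.5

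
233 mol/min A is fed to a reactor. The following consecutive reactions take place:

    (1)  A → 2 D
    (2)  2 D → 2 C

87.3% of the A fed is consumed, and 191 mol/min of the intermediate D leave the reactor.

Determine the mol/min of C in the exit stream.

216 mol/min

Conversion of A: A consumed = 1ξ₁ = 0.873 × 233 → ξ₁ = 203.4 mol/min.
D balance: n_D = 0 + 2ξ₁ − 2ξ₂ = 191 → ξ₂ = (2·203.4 − 191)/2 = 107.9 mol/min.
Outlet amounts (n = n₀ + Σ ν·ξ):
  A: 233 − 1(203.4) = 29.59
  D: 0 + 2(203.4) − 2(107.9) = 191
  C: 0 + 2(107.9) = 215.8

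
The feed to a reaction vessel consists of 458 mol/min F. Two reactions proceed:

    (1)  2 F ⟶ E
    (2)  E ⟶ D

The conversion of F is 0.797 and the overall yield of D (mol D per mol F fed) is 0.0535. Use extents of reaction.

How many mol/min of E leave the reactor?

158 mol/min

Conversion of F: F consumed = 2ξ₁ = 0.797 × 458 → ξ₁ = 182.5 mol/min.
Yield of D: 1ξ₂ / 458 = 0.0535 → ξ₂ = 24.5 mol/min.
Outlet amounts (n = n₀ + Σ ν·ξ):
  F: 458 − 2(182.5) = 92.97
  E: 0 + 1(182.5) − 1(24.5) = 158
  D: 0 + 1(24.5) = 24.5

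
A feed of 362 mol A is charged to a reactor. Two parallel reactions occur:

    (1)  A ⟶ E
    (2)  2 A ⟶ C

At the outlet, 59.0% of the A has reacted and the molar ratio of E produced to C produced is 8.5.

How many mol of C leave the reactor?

Conversion of A: A consumed = 0.59 × 362 = 213.6 mol = 1ξ₁ + 2ξ₂.
Selectivity: 1ξ₁ / (1ξ₂) = 8.5 → ξ₁ = 8.5 ξ₂.
Substitute: (1·8.5 + 2) ξ₂ = 213.6 → ξ₂ = 20.34 mol, ξ₁ = 172.9 mol.
Outlet amounts (n = n₀ + Σ ν·ξ):
  A: 362 − 1(172.9) − 2(20.34) = 148.4
  E: 0 + 1(172.9) = 172.9
  C: 0 + 1(20.34) = 20.34

20.3 mol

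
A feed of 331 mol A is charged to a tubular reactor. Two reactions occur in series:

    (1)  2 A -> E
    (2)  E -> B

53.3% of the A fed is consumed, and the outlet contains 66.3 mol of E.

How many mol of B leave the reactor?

21.9 mol

Conversion of A: A consumed = 2ξ₁ = 0.533 × 331 → ξ₁ = 88.21 mol.
E balance: n_E = 0 + 1ξ₁ − 1ξ₂ = 66.3 → ξ₂ = (1·88.21 − 66.3)/1 = 21.91 mol.
Outlet amounts (n = n₀ + Σ ν·ξ):
  A: 331 − 2(88.21) = 154.6
  E: 0 + 1(88.21) − 1(21.91) = 66.3
  B: 0 + 1(21.91) = 21.91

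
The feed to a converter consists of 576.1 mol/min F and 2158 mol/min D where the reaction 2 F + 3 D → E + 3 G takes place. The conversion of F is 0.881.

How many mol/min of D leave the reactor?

F reacted = 0.881 × 576.1 = 507.5 mol/min; ν_F = −2, so ξ = 507.5/2 = 253.8 mol/min.
Outlet amounts (n = n₀ + ν ξ):
  F: 576.1 − 2(253.8) = 68.56
  D: 2158 − 3(253.8) = 1397
  E: 0 + 1(253.8) = 253.8
  G: 0 + 3(253.8) = 761.3

1400 mol/min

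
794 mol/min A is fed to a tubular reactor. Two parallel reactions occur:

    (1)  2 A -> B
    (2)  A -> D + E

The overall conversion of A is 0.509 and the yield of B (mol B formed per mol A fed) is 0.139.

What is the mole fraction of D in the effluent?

0.212

Yield of B: 1ξ₁ / 794 = 0.139 → ξ₁ = 110.4 mol/min.
Conversion of A: 2ξ₁ + 1ξ₂ = 0.509 × 794 = 404.1 → ξ₂ = 183.4 mol/min.
Outlet amounts (n = n₀ + Σ ν·ξ):
  A: 794 − 2(110.4) − 1(183.4) = 389.9
  B: 0 + 1(110.4) = 110.4
  D: 0 + 1(183.4) = 183.4
  E: 0 + 1(183.4) = 183.4
Total out = 867 mol/min; y_D = 183.4 / 867 = 0.2115.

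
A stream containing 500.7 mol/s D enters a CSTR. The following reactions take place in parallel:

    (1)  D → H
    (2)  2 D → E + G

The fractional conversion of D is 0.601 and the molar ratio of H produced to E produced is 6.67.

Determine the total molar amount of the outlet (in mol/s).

501 mol/s

Conversion of D: D consumed = 0.601 × 500.7 = 300.9 mol/s = 1ξ₁ + 2ξ₂.
Selectivity: 1ξ₁ / (1ξ₂) = 6.67 → ξ₁ = 6.67 ξ₂.
Substitute: (1·6.67 + 2) ξ₂ = 300.9 → ξ₂ = 34.71 mol/s, ξ₁ = 231.5 mol/s.
Outlet amounts (n = n₀ + Σ ν·ξ):
  D: 500.7 − 1(231.5) − 2(34.71) = 199.8
  H: 0 + 1(231.5) = 231.5
  E: 0 + 1(34.71) = 34.71
  G: 0 + 1(34.71) = 34.71
Total out = 199.8 + 231.5 + 34.71 + 34.71 = 500.7 mol/s.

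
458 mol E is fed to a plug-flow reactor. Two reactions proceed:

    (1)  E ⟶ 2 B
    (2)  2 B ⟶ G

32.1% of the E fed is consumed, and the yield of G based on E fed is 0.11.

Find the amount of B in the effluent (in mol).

193 mol

Conversion of E: E consumed = 1ξ₁ = 0.321 × 458 → ξ₁ = 147 mol.
Yield of G: 1ξ₂ / 458 = 0.11 → ξ₂ = 50.38 mol.
Outlet amounts (n = n₀ + Σ ν·ξ):
  E: 458 − 1(147) = 311
  B: 0 + 2(147) − 2(50.38) = 193.3
  G: 0 + 1(50.38) = 50.38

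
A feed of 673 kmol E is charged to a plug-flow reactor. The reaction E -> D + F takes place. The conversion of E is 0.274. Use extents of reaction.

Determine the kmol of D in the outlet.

184 kmol

E reacted = 0.274 × 673 = 184.4 kmol; ν_E = −1, so ξ = 184.4/1 = 184.4 kmol.
Outlet amounts (n = n₀ + ν ξ):
  E: 673 − 1(184.4) = 488.6
  D: 0 + 1(184.4) = 184.4
  F: 0 + 1(184.4) = 184.4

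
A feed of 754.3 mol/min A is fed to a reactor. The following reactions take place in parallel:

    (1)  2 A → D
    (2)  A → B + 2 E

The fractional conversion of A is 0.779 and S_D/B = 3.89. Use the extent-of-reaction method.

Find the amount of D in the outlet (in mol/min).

260 mol/min

Conversion of A: A consumed = 0.779 × 754.3 = 587.6 mol/min = 2ξ₁ + 1ξ₂.
Selectivity: 1ξ₁ / (1ξ₂) = 3.89 → ξ₁ = 3.89 ξ₂.
Substitute: (2·3.89 + 1) ξ₂ = 587.6 → ξ₂ = 66.92 mol/min, ξ₁ = 260.3 mol/min.
Outlet amounts (n = n₀ + Σ ν·ξ):
  A: 754.3 − 2(260.3) − 1(66.92) = 166.7
  D: 0 + 1(260.3) = 260.3
  B: 0 + 1(66.92) = 66.92
  E: 0 + 2(66.92) = 133.8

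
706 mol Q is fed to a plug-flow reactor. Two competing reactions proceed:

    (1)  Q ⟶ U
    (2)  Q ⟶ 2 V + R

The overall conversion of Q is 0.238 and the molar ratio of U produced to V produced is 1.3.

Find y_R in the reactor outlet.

Conversion of Q: Q consumed = 0.238 × 706 = 168 mol = 1ξ₁ + 1ξ₂.
Selectivity: 1ξ₁ / (2ξ₂) = 1.3 → ξ₁ = 2.6 ξ₂.
Substitute: (1·2.6 + 1) ξ₂ = 168 → ξ₂ = 46.67 mol, ξ₁ = 121.4 mol.
Outlet amounts (n = n₀ + Σ ν·ξ):
  Q: 706 − 1(121.4) − 1(46.67) = 538
  U: 0 + 1(121.4) = 121.4
  V: 0 + 2(46.67) = 93.35
  R: 0 + 1(46.67) = 46.67
Total out = 799.3 mol; y_R = 46.67 / 799.3 = 0.05839.

0.0584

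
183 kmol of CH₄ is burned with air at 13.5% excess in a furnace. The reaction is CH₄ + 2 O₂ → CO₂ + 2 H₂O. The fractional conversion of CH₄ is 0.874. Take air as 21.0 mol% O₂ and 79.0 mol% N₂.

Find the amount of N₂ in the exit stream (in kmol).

Stoichiometric O₂ = 2 × 183 = 366 kmol; O₂ fed = 366 × 1.135 = 415.4 kmol.
N₂ fed = 415.4 × 79/21 = 1563 kmol.
Fuel reacted = 0.874 × 183 → ξ = 159.9 kmol.
Outlet (n = n₀ + ν ξ):
  CH₄: 183 − 1(159.9) = 23.06
  O₂: 415.4 − 2(159.9) = 95.53
  N₂: 1563 (inert)
  CO₂: 0 + 1(159.9) = 159.9
  H₂O: 0 + 2(159.9) = 319.9

1560 kmol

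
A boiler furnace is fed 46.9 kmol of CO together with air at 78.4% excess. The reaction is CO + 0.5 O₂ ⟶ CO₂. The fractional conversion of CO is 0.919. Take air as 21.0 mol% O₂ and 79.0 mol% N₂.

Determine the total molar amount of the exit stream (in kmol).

Stoichiometric O₂ = 0.5 × 46.9 = 23.45 kmol; O₂ fed = 23.45 × 1.784 = 41.83 kmol.
N₂ fed = 41.83 × 79/21 = 157.4 kmol.
Fuel reacted = 0.919 × 46.9 → ξ = 43.1 kmol.
Outlet (n = n₀ + ν ξ):
  CO: 46.9 − 1(43.1) = 3.799
  O₂: 41.83 − 0.5(43.1) = 20.28
  N₂: 157.4 (inert)
  CO₂: 0 + 1(43.1) = 43.1
Total out = 3.799 + 20.28 + 157.4 + 43.1 = 224.6 kmol.

225 kmol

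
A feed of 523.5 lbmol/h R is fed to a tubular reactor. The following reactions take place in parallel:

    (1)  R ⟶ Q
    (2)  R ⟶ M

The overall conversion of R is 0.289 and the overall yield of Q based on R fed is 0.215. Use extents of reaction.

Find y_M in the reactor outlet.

Yield of Q: 1ξ₁ / 523.5 = 0.215 → ξ₁ = 112.6 lbmol/h.
Conversion of R: 1ξ₁ + 1ξ₂ = 0.289 × 523.5 = 151.3 → ξ₂ = 38.74 lbmol/h.
Outlet amounts (n = n₀ + Σ ν·ξ):
  R: 523.5 − 1(112.6) − 1(38.74) = 372.2
  Q: 0 + 1(112.6) = 112.6
  M: 0 + 1(38.74) = 38.74
Total out = 523.5 lbmol/h; y_M = 38.74 / 523.5 = 0.074.

0.074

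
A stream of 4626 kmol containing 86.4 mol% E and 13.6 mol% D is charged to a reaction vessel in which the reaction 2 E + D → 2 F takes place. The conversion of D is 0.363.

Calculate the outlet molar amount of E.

D reacted = 0.363 × 629.1 = 228.4 kmol; ν_D = −1, so ξ = 228.4/1 = 228.4 kmol.
Outlet amounts (n = n₀ + ν ξ):
  E: 3997 − 2(228.4) = 3540
  D: 629.1 − 1(228.4) = 400.8
  F: 0 + 2(228.4) = 456.8

3540 kmol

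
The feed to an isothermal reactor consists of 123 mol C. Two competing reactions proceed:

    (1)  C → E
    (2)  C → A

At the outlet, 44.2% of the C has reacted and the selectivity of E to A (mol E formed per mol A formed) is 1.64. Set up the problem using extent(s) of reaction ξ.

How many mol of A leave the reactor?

20.6 mol

Conversion of C: C consumed = 0.442 × 123 = 54.37 mol = 1ξ₁ + 1ξ₂.
Selectivity: 1ξ₁ / (1ξ₂) = 1.64 → ξ₁ = 1.64 ξ₂.
Substitute: (1·1.64 + 1) ξ₂ = 54.37 → ξ₂ = 20.59 mol, ξ₁ = 33.77 mol.
Outlet amounts (n = n₀ + Σ ν·ξ):
  C: 123 − 1(33.77) − 1(20.59) = 68.63
  E: 0 + 1(33.77) = 33.77
  A: 0 + 1(20.59) = 20.59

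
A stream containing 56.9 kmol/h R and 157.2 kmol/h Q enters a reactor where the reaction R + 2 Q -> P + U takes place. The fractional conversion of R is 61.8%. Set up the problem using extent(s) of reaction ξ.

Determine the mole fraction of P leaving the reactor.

0.197

R reacted = 0.618 × 56.9 = 35.16 kmol/h; ν_R = −1, so ξ = 35.16/1 = 35.16 kmol/h.
Outlet amounts (n = n₀ + ν ξ):
  R: 56.9 − 1(35.16) = 21.74
  Q: 157.2 − 2(35.16) = 86.87
  P: 0 + 1(35.16) = 35.16
  U: 0 + 1(35.16) = 35.16
Total out = 178.9 kmol/h; y_P = 35.16 / 178.9 = 0.1965.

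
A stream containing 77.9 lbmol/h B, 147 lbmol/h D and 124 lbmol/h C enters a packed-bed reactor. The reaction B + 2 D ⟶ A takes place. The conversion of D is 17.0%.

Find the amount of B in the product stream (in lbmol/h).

D reacted = 0.17 × 147 = 24.99 lbmol/h; ν_D = −2, so ξ = 24.99/2 = 12.5 lbmol/h.
Outlet amounts (n = n₀ + ν ξ):
  B: 77.9 − 1(12.5) = 65.41
  D: 147 − 2(12.5) = 122
  A: 0 + 1(12.5) = 12.5
  C: 124 (inert)

65.4 lbmol/h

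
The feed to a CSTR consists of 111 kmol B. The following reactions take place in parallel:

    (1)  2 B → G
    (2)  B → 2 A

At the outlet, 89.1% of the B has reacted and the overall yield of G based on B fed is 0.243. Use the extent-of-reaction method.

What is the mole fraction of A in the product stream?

0.697

Yield of G: 1ξ₁ / 111 = 0.243 → ξ₁ = 26.97 kmol.
Conversion of B: 2ξ₁ + 1ξ₂ = 0.891 × 111 = 98.9 → ξ₂ = 44.95 kmol.
Outlet amounts (n = n₀ + Σ ν·ξ):
  B: 111 − 2(26.97) − 1(44.95) = 12.1
  G: 0 + 1(26.97) = 26.97
  A: 0 + 2(44.95) = 89.91
Total out = 129 kmol; y_A = 89.91 / 129 = 0.6971.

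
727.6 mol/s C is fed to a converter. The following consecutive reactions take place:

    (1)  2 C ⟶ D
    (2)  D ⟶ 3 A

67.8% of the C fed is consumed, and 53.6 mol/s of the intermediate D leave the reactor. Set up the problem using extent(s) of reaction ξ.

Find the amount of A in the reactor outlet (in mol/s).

579 mol/s

Conversion of C: C consumed = 2ξ₁ = 0.678 × 727.6 → ξ₁ = 246.7 mol/s.
D balance: n_D = 0 + 1ξ₁ − 1ξ₂ = 53.6 → ξ₂ = (1·246.7 − 53.6)/1 = 193.1 mol/s.
Outlet amounts (n = n₀ + Σ ν·ξ):
  C: 727.6 − 2(246.7) = 234.3
  D: 0 + 1(246.7) − 1(193.1) = 53.6
  A: 0 + 3(193.1) = 579.2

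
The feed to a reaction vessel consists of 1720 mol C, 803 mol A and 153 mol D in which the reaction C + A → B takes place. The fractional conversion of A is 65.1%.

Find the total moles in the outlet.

A reacted = 0.651 × 803 = 522.8 mol; ν_A = −1, so ξ = 522.8/1 = 522.8 mol.
Outlet amounts (n = n₀ + ν ξ):
  C: 1720 − 1(522.8) = 1197
  A: 803 − 1(522.8) = 280.2
  B: 0 + 1(522.8) = 522.8
  D: 153 (inert)
Total out = 1197 + 280.2 + 522.8 + 153 = 2153 mol.

2150 mol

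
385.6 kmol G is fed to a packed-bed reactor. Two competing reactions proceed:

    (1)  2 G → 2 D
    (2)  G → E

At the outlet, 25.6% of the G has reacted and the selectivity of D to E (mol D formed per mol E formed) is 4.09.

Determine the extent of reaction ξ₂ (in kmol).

Conversion of G: G consumed = 0.256 × 385.6 = 98.71 kmol = 2ξ₁ + 1ξ₂.
Selectivity: 2ξ₁ / (1ξ₂) = 4.09 → ξ₁ = 2.045 ξ₂.
Substitute: (2·2.045 + 1) ξ₂ = 98.71 → ξ₂ = 19.39 kmol, ξ₁ = 39.66 kmol.
Outlet amounts (n = n₀ + Σ ν·ξ):
  G: 385.6 − 2(39.66) − 1(19.39) = 286.9
  D: 0 + 2(39.66) = 79.32
  E: 0 + 1(19.39) = 19.39

ξ₂ = 19.4 kmol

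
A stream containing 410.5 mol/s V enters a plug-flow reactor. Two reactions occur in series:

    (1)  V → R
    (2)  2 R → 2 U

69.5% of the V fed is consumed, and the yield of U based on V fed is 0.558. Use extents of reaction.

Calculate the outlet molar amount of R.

56.2 mol/s

Conversion of V: V consumed = 1ξ₁ = 0.695 × 410.5 → ξ₁ = 285.3 mol/s.
Yield of U: 2ξ₂ / 410.5 = 0.558 → ξ₂ = 114.5 mol/s.
Outlet amounts (n = n₀ + Σ ν·ξ):
  V: 410.5 − 1(285.3) = 125.2
  R: 0 + 1(285.3) − 2(114.5) = 56.24
  U: 0 + 2(114.5) = 229.1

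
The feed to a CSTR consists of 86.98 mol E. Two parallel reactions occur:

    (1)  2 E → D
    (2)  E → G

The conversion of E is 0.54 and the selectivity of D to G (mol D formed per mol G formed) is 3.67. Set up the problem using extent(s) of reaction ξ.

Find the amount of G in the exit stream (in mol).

5.63 mol

Conversion of E: E consumed = 0.54 × 86.98 = 46.97 mol = 2ξ₁ + 1ξ₂.
Selectivity: 1ξ₁ / (1ξ₂) = 3.67 → ξ₁ = 3.67 ξ₂.
Substitute: (2·3.67 + 1) ξ₂ = 46.97 → ξ₂ = 5.632 mol, ξ₁ = 20.67 mol.
Outlet amounts (n = n₀ + Σ ν·ξ):
  E: 86.98 − 2(20.67) − 1(5.632) = 40.01
  D: 0 + 1(20.67) = 20.67
  G: 0 + 1(5.632) = 5.632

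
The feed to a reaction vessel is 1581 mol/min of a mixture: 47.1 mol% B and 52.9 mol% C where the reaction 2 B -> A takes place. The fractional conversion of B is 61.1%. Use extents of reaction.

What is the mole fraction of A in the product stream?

0.168

B reacted = 0.611 × 744.7 = 455 mol/min; ν_B = −2, so ξ = 455/2 = 227.5 mol/min.
Outlet amounts (n = n₀ + ν ξ):
  B: 744.7 − 2(227.5) = 289.7
  A: 0 + 1(227.5) = 227.5
  C: 836.3 (inert)
Total out = 1354 mol/min; y_A = 227.5 / 1354 = 0.1681.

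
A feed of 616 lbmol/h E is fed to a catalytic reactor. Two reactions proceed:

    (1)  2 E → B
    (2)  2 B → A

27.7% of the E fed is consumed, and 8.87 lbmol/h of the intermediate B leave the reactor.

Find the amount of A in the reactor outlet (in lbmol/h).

38.2 lbmol/h

Conversion of E: E consumed = 2ξ₁ = 0.277 × 616 → ξ₁ = 85.32 lbmol/h.
B balance: n_B = 0 + 1ξ₁ − 2ξ₂ = 8.87 → ξ₂ = (1·85.32 − 8.87)/2 = 38.22 lbmol/h.
Outlet amounts (n = n₀ + Σ ν·ξ):
  E: 616 − 2(85.32) = 445.4
  B: 0 + 1(85.32) − 2(38.22) = 8.87
  A: 0 + 1(38.22) = 38.22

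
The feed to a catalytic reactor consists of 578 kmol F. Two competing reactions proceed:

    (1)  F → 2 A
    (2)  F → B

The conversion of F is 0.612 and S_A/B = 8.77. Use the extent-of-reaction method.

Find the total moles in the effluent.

866 kmol

Conversion of F: F consumed = 0.612 × 578 = 353.7 kmol = 1ξ₁ + 1ξ₂.
Selectivity: 2ξ₁ / (1ξ₂) = 8.77 → ξ₁ = 4.385 ξ₂.
Substitute: (1·4.385 + 1) ξ₂ = 353.7 → ξ₂ = 65.69 kmol, ξ₁ = 288 kmol.
Outlet amounts (n = n₀ + Σ ν·ξ):
  F: 578 − 1(288) − 1(65.69) = 224.3
  A: 0 + 2(288) = 576.1
  B: 0 + 1(65.69) = 65.69
Total out = 224.3 + 576.1 + 65.69 = 866 kmol.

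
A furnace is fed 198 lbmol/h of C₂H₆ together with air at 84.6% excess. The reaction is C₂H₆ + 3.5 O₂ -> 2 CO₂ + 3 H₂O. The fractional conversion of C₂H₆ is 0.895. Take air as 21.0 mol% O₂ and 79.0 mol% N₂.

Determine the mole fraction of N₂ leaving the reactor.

0.755

Stoichiometric O₂ = 3.5 × 198 = 693 lbmol/h; O₂ fed = 693 × 1.846 = 1279 lbmol/h.
N₂ fed = 1279 × 79/21 = 4813 lbmol/h.
Fuel reacted = 0.895 × 198 → ξ = 177.2 lbmol/h.
Outlet (n = n₀ + ν ξ):
  C₂H₆: 198 − 1(177.2) = 20.79
  O₂: 1279 − 3.5(177.2) = 659
  N₂: 4813 (inert)
  CO₂: 0 + 2(177.2) = 354.4
  H₂O: 0 + 3(177.2) = 531.6
Total out = 6378 lbmol/h; y_N₂ = 4813 / 6378 = 0.7545.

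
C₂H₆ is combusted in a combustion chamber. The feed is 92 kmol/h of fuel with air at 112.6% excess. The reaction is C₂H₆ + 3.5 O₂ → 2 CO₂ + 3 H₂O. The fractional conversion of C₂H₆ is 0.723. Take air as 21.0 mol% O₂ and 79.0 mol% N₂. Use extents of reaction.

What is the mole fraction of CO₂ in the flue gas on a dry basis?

Stoichiometric O₂ = 3.5 × 92 = 322 kmol/h; O₂ fed = 322 × 2.126 = 684.6 kmol/h.
N₂ fed = 684.6 × 79/21 = 2575 kmol/h.
Fuel reacted = 0.723 × 92 → ξ = 66.52 kmol/h.
Outlet (n = n₀ + ν ξ):
  C₂H₆: 92 − 1(66.52) = 25.48
  O₂: 684.6 − 3.5(66.52) = 451.8
  N₂: 2575 (inert)
  CO₂: 0 + 2(66.52) = 133
  H₂O: 0 + 3(66.52) = 199.5
Dry total = 3186 kmol/h; y_CO₂ (dry) = 133 / 3186 = 0.04176.

0.0418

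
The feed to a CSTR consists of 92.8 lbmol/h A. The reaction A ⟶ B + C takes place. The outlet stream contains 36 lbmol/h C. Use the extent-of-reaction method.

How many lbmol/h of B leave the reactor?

36 lbmol/h

For C: n = n₀ + 1ξ → 36 = 0 + 1ξ, giving ξ = 36 lbmol/h.
Outlet amounts (n = n₀ + ν ξ):
  A: 92.8 − 1(36) = 56.8
  B: 0 + 1(36) = 36
  C: 0 + 1(36) = 36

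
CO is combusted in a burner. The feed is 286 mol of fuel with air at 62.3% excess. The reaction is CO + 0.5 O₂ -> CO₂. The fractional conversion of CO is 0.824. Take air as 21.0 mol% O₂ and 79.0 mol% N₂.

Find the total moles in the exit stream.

1270 mol

Stoichiometric O₂ = 0.5 × 286 = 143 mol; O₂ fed = 143 × 1.623 = 232.1 mol.
N₂ fed = 232.1 × 79/21 = 873.1 mol.
Fuel reacted = 0.824 × 286 → ξ = 235.7 mol.
Outlet (n = n₀ + ν ξ):
  CO: 286 − 1(235.7) = 50.34
  O₂: 232.1 − 0.5(235.7) = 114.3
  N₂: 873.1 (inert)
  CO₂: 0 + 1(235.7) = 235.7
Total out = 50.34 + 114.3 + 873.1 + 235.7 = 1273 mol.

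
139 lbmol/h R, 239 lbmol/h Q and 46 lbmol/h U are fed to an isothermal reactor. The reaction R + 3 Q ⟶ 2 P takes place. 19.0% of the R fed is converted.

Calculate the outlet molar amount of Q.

R reacted = 0.19 × 139 = 26.41 lbmol/h; ν_R = −1, so ξ = 26.41/1 = 26.41 lbmol/h.
Outlet amounts (n = n₀ + ν ξ):
  R: 139 − 1(26.41) = 112.6
  Q: 239 − 3(26.41) = 159.8
  P: 0 + 2(26.41) = 52.82
  U: 46 (inert)

160 lbmol/h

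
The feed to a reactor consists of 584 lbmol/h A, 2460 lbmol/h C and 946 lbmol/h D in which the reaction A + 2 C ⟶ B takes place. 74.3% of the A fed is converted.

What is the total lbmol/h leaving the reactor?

A reacted = 0.743 × 584 = 433.9 lbmol/h; ν_A = −1, so ξ = 433.9/1 = 433.9 lbmol/h.
Outlet amounts (n = n₀ + ν ξ):
  A: 584 − 1(433.9) = 150.1
  C: 2460 − 2(433.9) = 1592
  B: 0 + 1(433.9) = 433.9
  D: 946 (inert)
Total out = 150.1 + 1592 + 433.9 + 946 = 3122 lbmol/h.

3120 lbmol/h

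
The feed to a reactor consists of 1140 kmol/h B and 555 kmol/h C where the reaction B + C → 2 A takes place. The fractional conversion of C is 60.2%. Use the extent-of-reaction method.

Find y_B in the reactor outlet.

C reacted = 0.602 × 555 = 334.1 kmol/h; ν_C = −1, so ξ = 334.1/1 = 334.1 kmol/h.
Outlet amounts (n = n₀ + ν ξ):
  B: 1140 − 1(334.1) = 805.9
  C: 555 − 1(334.1) = 220.9
  A: 0 + 2(334.1) = 668.2
Total out = 1695 kmol/h; y_B = 805.9 / 1695 = 0.4755.

0.475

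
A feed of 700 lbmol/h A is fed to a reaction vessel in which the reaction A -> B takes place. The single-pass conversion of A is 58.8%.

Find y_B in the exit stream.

0.588

A reacted = 0.588 × 700 = 411.6 lbmol/h; ν_A = −1, so ξ = 411.6/1 = 411.6 lbmol/h.
Outlet amounts (n = n₀ + ν ξ):
  A: 700 − 1(411.6) = 288.4
  B: 0 + 1(411.6) = 411.6
Total out = 700 lbmol/h; y_B = 411.6 / 700 = 0.588.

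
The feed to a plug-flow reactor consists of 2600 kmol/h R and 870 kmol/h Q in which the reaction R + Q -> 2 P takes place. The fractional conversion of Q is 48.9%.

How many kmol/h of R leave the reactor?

2170 kmol/h

Q reacted = 0.489 × 870 = 425.4 kmol/h; ν_Q = −1, so ξ = 425.4/1 = 425.4 kmol/h.
Outlet amounts (n = n₀ + ν ξ):
  R: 2600 − 1(425.4) = 2175
  Q: 870 − 1(425.4) = 444.6
  P: 0 + 2(425.4) = 850.9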